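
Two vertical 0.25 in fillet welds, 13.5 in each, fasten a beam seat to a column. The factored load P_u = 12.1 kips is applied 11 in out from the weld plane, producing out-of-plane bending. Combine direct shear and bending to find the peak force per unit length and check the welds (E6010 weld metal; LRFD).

f_max ≈ 2.24 kip/in; adequate

E60XX → F_EXX = 60 ksi.
L_w = 2 × 13.5 = 27 in; section modulus (unit throat) S = 2 × L²/6 = 60.75 in².
Direct shear f_v = P/L_w = 12.1/27 = 0.4481 kip/in.
Moment M = P × e = 12.1 × 11 = 133.1 kip·in; bending f_b = M/S = 2.191 kip/in.
f_max = √(f_v² + f_b²) = √(0.4481² + 2.191²) = 2.236 kip/in.
φr_n = 0.75 × 0.6 × 60 × (0.707 × 0.25) = 4.772 kip/in → adequate.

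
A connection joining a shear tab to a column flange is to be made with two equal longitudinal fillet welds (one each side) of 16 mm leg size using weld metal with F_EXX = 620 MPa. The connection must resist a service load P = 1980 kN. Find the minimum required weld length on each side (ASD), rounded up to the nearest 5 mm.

Throat t_e = 0.707 × 16 = 11.31 mm.
r_n/Ω = (0.6 × 620 × 11.31) / 2.0 = 2104 N/mm = 2.104 kN/mm.
L_req = P / (r_n/Ω) = 1980 / 2.104 = 941.1 mm total.
Per side: 941.1 / 2 = 470.5 mm.
Round up → use L = 475 mm on each side.

L = 475 mm on each side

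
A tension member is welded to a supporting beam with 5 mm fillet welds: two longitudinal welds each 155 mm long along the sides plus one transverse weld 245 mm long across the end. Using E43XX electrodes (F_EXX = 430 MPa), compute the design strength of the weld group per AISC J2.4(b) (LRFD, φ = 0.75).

t_e = 0.707 × 5 = 3.535 mm.
R_nwl = 0.6 × 430 × 3.535 × 310 × 10⁻³ = 282.7 kN (longitudinal, 2 welds).
R_nwt = 0.6 × 430 × 3.535 × 245 × 10⁻³ = 223.4 kN (transverse, base value).
(i) R_nwl + R_nwt = 506.2 kN; (ii) 0.85 R_nwl + 1.5 R_nwt = 575.5 kN.
R_n = max = 575.5 kN [governs: (ii)]; φR_n = 431.6 kN.

φR_n ≈ 432 kN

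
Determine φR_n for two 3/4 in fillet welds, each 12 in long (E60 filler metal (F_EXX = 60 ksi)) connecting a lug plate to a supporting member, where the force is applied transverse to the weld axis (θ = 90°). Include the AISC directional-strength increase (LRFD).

t_e = 0.707 × 0.75 = 0.5302 in; A_we = 0.5302 × 24 = 12.73 in².
Directional factor: 1.0 + 0.5 sin^1.5(90°) = 1.5.
F_nw = 0.6 × 60 × 1.5 = 54 ksi.
φR_n = 0.75 × 54 × 12.73 = 515.4 kips.

φR_n ≈ 515 kips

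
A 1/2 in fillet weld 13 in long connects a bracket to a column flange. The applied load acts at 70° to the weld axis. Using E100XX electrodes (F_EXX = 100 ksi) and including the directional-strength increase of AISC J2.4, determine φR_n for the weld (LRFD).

φR_n ≈ 301 kips

t_e = 0.707 × 0.5 = 0.3535 in; A_we = 0.3535 × 13 = 4.595 in².
Directional factor: 1.0 + 0.5 sin^1.5(70°) = 1.455.
F_nw = 0.6 × 100 × 1.455 = 87.33 ksi.
φR_n = 0.75 × 87.33 × 4.595 = 301 kips.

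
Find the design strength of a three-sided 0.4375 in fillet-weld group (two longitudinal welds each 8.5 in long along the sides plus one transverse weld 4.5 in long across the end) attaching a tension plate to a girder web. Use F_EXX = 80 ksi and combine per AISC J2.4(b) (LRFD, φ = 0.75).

t_e = 0.707 × 0.4375 = 0.3093 in.
R_nwl = 0.6 × 80 × 0.3093 × 17 = 252.4 kips (longitudinal, 2 welds).
R_nwt = 0.6 × 80 × 0.3093 × 4.5 = 66.81 kips (transverse, base value).
(i) R_nwl + R_nwt = 319.2 kips; (ii) 0.85 R_nwl + 1.5 R_nwt = 314.8 kips.
R_n = max = 319.2 kips [governs: (i)]; φR_n = 239.4 kips.

φR_n ≈ 239 kips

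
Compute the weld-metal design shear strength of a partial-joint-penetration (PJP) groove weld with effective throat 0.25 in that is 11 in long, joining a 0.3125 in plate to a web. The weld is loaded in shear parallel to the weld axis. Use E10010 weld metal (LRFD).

E100XX → F_EXX = 100 ksi.
Effective throat (given) t_e = 0.25 in.
A_we = 0.25 × 11 = 2.75 in².
F_nw = 0.6 F_EXX = 60 ksi.
φR_n = 0.75 × 60 × 2.75 = 123.8 kips.

φR_n ≈ 124 kips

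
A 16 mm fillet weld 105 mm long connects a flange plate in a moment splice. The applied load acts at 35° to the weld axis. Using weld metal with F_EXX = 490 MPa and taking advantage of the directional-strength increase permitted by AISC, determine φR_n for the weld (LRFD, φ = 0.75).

t_e = 0.707 × 16 = 11.31 mm; A_we = 11.31 × 105 = 1188 mm².
Directional factor: 1.0 + 0.5 sin^1.5(35°) = 1.217.
F_nw = 0.6 × 490 × 1.217 = 357.9 MPa.
φR_n = 0.75 × 357.9 × 1188 × 10⁻³ = 318.8 kN.

φR_n ≈ 319 kN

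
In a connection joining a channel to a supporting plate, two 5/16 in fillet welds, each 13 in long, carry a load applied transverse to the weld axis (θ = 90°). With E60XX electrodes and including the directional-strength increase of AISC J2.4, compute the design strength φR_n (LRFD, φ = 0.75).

φR_n ≈ 233 kip

E60XX → F_EXX = 60 ksi.
t_e = 0.707 × 0.3125 = 0.2209 in; A_we = 0.2209 × 26 = 5.744 in².
Directional factor: 1.0 + 0.5 sin^1.5(90°) = 1.5.
F_nw = 0.6 × 60 × 1.5 = 54 ksi.
φR_n = 0.75 × 54 × 5.744 = 232.6 kip.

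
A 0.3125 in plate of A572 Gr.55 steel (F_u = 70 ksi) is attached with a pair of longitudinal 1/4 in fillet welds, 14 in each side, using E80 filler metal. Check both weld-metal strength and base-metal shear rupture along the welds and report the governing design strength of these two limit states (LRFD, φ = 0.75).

φR_n ≈ 178 kips (weld metal governs)

E80XX → F_EXX = 80 ksi.
t_e = 0.707 × 0.25 = 0.1767 in; L = 28 in.
Weld metal: φR_n = 0.75 × 0.6 × 80 × 0.1767 × 28 = 178.2 kips.
Base metal (shear rupture): φR_n = 0.75 × 0.6 × 70 × 0.3125 × 28 = 275.6 kips.
Governing: weld metal.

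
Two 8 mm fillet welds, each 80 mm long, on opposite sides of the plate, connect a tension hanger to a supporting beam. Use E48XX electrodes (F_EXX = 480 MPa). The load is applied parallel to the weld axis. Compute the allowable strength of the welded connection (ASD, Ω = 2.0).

R_n/Ω ≈ 130 kN

Effective throat t_e = 0.707 × 8 = 5.656 mm.
Total length L = 160 mm; A_we = 5.656 × 160 = 905 mm².
F_nw = 0.6 F_EXX = 0.6 × 480 = 288 MPa.
R_n = 288 × 905 × 10⁻³ = 260.6 kN; R_n/Ω = 260.6/2.0 = 130.3 kN.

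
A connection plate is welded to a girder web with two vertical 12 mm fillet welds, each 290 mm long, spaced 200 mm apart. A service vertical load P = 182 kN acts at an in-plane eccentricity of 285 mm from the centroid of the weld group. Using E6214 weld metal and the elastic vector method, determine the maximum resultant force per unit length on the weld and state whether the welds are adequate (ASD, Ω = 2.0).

E62XX → F_EXX = 620 MPa.
Total weld length L_w = 580 mm. Treat welds as unit-width lines.
Polar moment about centroid: J = 2[d³/12 + d(b/2)²] = 2[290³/12 + 290×100²] = 9865000 mm³.
Direct shear f_v = P/L_w = 182×10³ / 580 = 313.8 N/mm (vertical).
Torsion M = P·e = 182×10³ × 285 = 51870000 N·mm.
Critical point at (x, y) = (100, 145) from centroid. f_tx = M·y/J = 762.4 N/mm; f_ty = M·x/J = 525.8 N/mm.
Resultant f_max = √[f_tx² + (f_v + f_ty)²] = √[762.4² + (313.8 + 525.8)²] = 1134 N/mm.
Capacity per unit length: r_n/Ω = (1/2.0) × 0.6 × 620 × (0.707 × 12) = 1578 N/mm.
1134 ≤ 1578 → adequate.

f_max ≈ 1130 N/mm; adequate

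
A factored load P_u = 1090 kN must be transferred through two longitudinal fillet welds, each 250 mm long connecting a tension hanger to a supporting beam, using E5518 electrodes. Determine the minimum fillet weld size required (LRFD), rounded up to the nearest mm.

E55XX → F_EXX = 550 MPa.
Total weld length L = 500 mm.
Required throat t_e = P_u / (φ × 0.6 F_EXX × L) = 1090 / (0.75 × 0.6 × 550 × 500 × 10⁻³) = 8.808 mm.
Required leg w = t_e / 0.707 = 12.46 mm → use 13 mm.

w = 13 mm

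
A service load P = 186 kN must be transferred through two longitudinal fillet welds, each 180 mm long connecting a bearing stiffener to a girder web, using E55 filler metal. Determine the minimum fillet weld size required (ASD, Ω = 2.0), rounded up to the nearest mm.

E55XX → F_EXX = 550 MPa.
Total weld length L = 360 mm.
Required throat t_e = P × Ω / (0.6 F_EXX × L) = 186 × 2.0 / (0.6 × 550 × 360 × 10⁻³) = 3.131 mm.
Required leg w = t_e / 0.707 = 4.429 mm → use 5 mm.

w = 5 mm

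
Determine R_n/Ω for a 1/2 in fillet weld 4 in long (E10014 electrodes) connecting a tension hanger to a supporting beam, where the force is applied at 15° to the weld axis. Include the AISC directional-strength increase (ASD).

E100XX → F_EXX = 100 ksi.
t_e = 0.707 × 0.5 = 0.3535 in; A_we = 0.3535 × 4 = 1.414 in².
Directional factor: 1.0 + 0.5 sin^1.5(15°) = 1.066.
F_nw = 0.6 × 100 × 1.066 = 63.95 ksi.
R_n/Ω = (63.95 × 1.414) / 2.0 = 45.21 kip.

R_n/Ω ≈ 45.2 kip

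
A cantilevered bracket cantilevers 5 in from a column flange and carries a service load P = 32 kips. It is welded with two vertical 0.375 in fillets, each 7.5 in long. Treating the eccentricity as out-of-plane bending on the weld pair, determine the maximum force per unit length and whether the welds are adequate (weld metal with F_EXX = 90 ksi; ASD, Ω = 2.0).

f_max ≈ 8.8 kip/in; NOT adequate

L_w = 2 × 7.5 = 15 in; section modulus (unit throat) S = 2 × L²/6 = 18.75 in².
Direct shear f_v = P/L_w = 32/15 = 2.133 kip/in.
Moment M = P × e = 32 × 5 = 160 kip·in; bending f_b = M/S = 8.533 kip/in.
f_max = √(f_v² + f_b²) = √(2.133² + 8.533²) = 8.796 kip/in.
r_n/Ω = (1/2.0) × 0.6 × 90 × (0.707 × 0.375) = 7.158 kip/in → NOT adequate.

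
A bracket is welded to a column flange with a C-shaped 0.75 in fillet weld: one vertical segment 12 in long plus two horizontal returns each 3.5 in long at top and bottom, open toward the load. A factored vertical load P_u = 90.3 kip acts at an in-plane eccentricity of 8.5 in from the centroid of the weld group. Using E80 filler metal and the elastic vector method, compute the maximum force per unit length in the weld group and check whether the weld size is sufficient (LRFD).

f_max ≈ 14.9 kip/in; adequate

E80XX → F_EXX = 80 ksi.
Total weld length L_w = 19 in. Treat welds as unit-width lines.
Centroid: x̄ = 2×3.5×1.75 / 19 = 0.6447 in from the vertical weld.
Polar moment about centroid: J = I_x + I_y = [12³/12 + 2×3.5×6²] + [12×0.6447² + 2(3.5³/12 + 3.5×1.105²)] = 416.7 in³.
Direct shear f_v = P/L_w = 90.3 / 19 = 4.753 kip/in (vertical).
Torsion M = P·e = 90.3 × 8.5 = 767.55 kip·in.
Critical point at (x, y) = (2.855, 6) from centroid. f_tx = M·y/J = 11.05 kip/in; f_ty = M·x/J = 5.26 kip/in.
Resultant f_max = √[f_tx² + (f_v + f_ty)²] = √[11.05² + (4.753 + 5.26)²] = 14.91 kip/in.
Capacity per unit length: φr_n = 0.75 × 0.6 × 80 × (0.707 × 0.75) = 19.09 kip/in.
14.91 ≤ 19.09 → adequate.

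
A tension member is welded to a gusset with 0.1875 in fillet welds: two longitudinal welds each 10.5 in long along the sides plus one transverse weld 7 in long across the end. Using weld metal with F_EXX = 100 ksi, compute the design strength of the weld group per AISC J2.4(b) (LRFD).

φR_n ≈ 169 kips

t_e = 0.707 × 0.1875 = 0.1326 in.
R_nwl = 0.6 × 100 × 0.1326 × 21 = 167 kips (longitudinal, 2 welds).
R_nwt = 0.6 × 100 × 0.1326 × 7 = 55.68 kips (transverse, base value).
(i) R_nwl + R_nwt = 222.7 kips; (ii) 0.85 R_nwl + 1.5 R_nwt = 225.5 kips.
R_n = max = 225.5 kips [governs: (ii)]; φR_n = 169.1 kips.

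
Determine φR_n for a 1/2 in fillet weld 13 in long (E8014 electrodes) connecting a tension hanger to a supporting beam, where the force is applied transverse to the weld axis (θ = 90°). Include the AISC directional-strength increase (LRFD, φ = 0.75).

E80XX → F_EXX = 80 ksi.
t_e = 0.707 × 0.5 = 0.3535 in; A_we = 0.3535 × 13 = 4.595 in².
Directional factor: 1.0 + 0.5 sin^1.5(90°) = 1.5.
F_nw = 0.6 × 80 × 1.5 = 72 ksi.
φR_n = 0.75 × 72 × 4.595 = 248.2 kip.

φR_n ≈ 248 kip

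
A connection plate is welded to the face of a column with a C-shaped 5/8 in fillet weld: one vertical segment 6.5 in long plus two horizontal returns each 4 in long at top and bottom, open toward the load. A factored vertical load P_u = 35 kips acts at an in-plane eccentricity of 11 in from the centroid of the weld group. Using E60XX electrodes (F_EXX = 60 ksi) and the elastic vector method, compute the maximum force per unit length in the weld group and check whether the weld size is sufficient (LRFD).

f_max ≈ 14.4 kip/in; NOT adequate

Total weld length L_w = 14.5 in. Treat welds as unit-width lines.
Centroid: x̄ = 2×4×2 / 14.5 = 1.103 in from the vertical weld.
Polar moment about centroid: J = I_x + I_y = [6.5³/12 + 2×4×3.25²] + [6.5×1.103² + 2(4³/12 + 4×0.8966²)] = 132.4 in³.
Direct shear f_v = P/L_w = 35 / 14.5 = 2.414 kip/in (vertical).
Torsion M = P·e = 35 × 11 = 385 kip·in.
Critical point at (x, y) = (2.897, 3.25) from centroid. f_tx = M·y/J = 9.451 kip/in; f_ty = M·x/J = 8.423 kip/in.
Resultant f_max = √[f_tx² + (f_v + f_ty)²] = √[9.451² + (2.414 + 8.423)²] = 14.38 kip/in.
Capacity per unit length: φr_n = 0.75 × 0.6 × 60 × (0.707 × 0.625) = 11.93 kip/in.
14.38 > 11.93 → NOT adequate.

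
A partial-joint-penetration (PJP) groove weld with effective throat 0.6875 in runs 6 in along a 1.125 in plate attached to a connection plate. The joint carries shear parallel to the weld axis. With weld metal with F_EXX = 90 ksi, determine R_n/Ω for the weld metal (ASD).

Effective throat (given) t_e = 0.6875 in.
A_we = 0.6875 × 6 = 4.125 in².
F_nw = 0.6 F_EXX = 54 ksi.
R_n/Ω = (54 × 4.125) / 2.0 = 111.4 kips.

R_n/Ω ≈ 111 kips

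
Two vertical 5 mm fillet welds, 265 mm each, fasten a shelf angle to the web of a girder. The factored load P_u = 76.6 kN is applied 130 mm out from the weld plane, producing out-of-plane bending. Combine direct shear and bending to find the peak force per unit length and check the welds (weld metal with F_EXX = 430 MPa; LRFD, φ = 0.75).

L_w = 2 × 265 = 530 mm; section modulus (unit throat) S = 2 × L²/6 = 23410 mm².
Direct shear f_v = P/L_w = 76.6×10³/530 = 144.5 N/mm.
Moment M = P × e = 76.6×10³ × 130 = 9958000 N·mm; bending f_b = M/S = 425.4 N/mm.
f_max = √(f_v² + f_b²) = √(144.5² + 425.4²) = 449.3 N/mm.
φr_n = 0.75 × 0.6 × 430 × (0.707 × 5) = 684 N/mm → adequate.

f_max ≈ 449 N/mm; adequate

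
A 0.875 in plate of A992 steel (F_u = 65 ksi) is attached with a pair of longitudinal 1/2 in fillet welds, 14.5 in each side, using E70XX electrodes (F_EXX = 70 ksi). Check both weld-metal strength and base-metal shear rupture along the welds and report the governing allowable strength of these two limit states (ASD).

R_n/Ω ≈ 215 kips (weld metal governs)

t_e = 0.707 × 0.5 = 0.3535 in; L = 29 in.
Weld metal: R_n/Ω = (1/2.0) × 0.6 × 70 × 0.3535 × 29 = 215.3 kips.
Base metal (shear rupture): R_n/Ω = (1/2.0) × 0.6 × 65 × 0.875 × 29 = 494.8 kips.
Governing: weld metal.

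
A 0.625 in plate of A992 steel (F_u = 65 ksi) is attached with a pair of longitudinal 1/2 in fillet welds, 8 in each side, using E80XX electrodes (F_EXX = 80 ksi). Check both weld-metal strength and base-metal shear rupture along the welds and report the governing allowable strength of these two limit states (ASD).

t_e = 0.707 × 0.5 = 0.3535 in; L = 16 in.
Weld metal: R_n/Ω = (1/2.0) × 0.6 × 80 × 0.3535 × 16 = 135.7 kip.
Base metal (shear rupture): R_n/Ω = (1/2.0) × 0.6 × 65 × 0.625 × 16 = 195 kip.
Governing: weld metal.

R_n/Ω ≈ 136 kip (weld metal governs)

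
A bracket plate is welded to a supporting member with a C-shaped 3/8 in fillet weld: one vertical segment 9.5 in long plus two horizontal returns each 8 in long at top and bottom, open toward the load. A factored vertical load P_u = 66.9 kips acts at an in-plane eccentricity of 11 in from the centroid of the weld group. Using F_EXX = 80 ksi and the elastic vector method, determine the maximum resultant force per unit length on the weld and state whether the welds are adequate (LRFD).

Total weld length L_w = 25.5 in. Treat welds as unit-width lines.
Centroid: x̄ = 2×8×4 / 25.5 = 2.51 in from the vertical weld.
Polar moment about centroid: J = I_x + I_y = [9.5³/12 + 2×8×4.75²] + [9.5×2.51² + 2(8³/12 + 8×1.49²)] = 613.2 in³.
Direct shear f_v = P/L_w = 66.9 / 25.5 = 2.624 kip/in (vertical).
Torsion M = P·e = 66.9 × 11 = 735.9 kip·in.
Critical point at (x, y) = (5.49, 4.75) from centroid. f_tx = M·y/J = 5.701 kip/in; f_ty = M·x/J = 6.589 kip/in.
Resultant f_max = √[f_tx² + (f_v + f_ty)²] = √[5.701² + (2.624 + 6.589)²] = 10.83 kip/in.
Capacity per unit length: φr_n = 0.75 × 0.6 × 80 × (0.707 × 0.375) = 9.544 kip/in.
10.83 > 9.544 → NOT adequate.

f_max ≈ 10.8 kip/in; NOT adequate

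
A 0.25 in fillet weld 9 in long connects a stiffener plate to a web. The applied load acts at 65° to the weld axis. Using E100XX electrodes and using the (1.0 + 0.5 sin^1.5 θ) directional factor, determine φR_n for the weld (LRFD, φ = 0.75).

φR_n ≈ 102 kip

E100XX → F_EXX = 100 ksi.
t_e = 0.707 × 0.25 = 0.1767 in; A_we = 0.1767 × 9 = 1.591 in².
Directional factor: 1.0 + 0.5 sin^1.5(65°) = 1.431.
F_nw = 0.6 × 100 × 1.431 = 85.88 ksi.
φR_n = 0.75 × 85.88 × 1.591 = 102.5 kip.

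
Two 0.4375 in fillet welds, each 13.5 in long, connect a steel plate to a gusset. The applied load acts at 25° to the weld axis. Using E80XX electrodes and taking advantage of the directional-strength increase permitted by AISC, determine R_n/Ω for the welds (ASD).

E80XX → F_EXX = 80 ksi.
t_e = 0.707 × 0.4375 = 0.3093 in; A_we = 0.3093 × 27 = 8.351 in².
Directional factor: 1.0 + 0.5 sin^1.5(25°) = 1.137.
F_nw = 0.6 × 80 × 1.137 = 54.59 ksi.
R_n/Ω = (54.59 × 8.351) / 2.0 = 228 kip.

R_n/Ω ≈ 228 kip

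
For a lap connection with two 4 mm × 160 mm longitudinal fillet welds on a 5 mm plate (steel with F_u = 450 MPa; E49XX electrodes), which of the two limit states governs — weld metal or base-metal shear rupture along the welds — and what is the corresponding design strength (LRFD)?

φR_n ≈ 200 kN (weld metal governs)

E49XX → F_EXX = 490 MPa.
t_e = 0.707 × 4 = 2.828 mm; L = 320 mm.
Weld metal: φR_n = 0.75 × 0.6 × 490 × 2.828 × 320 × 10⁻³ = 199.5 kN.
Base metal (shear rupture): φR_n = 0.75 × 0.6 × 450 × 5 × 320 × 10⁻³ = 324 kN.
Governing: weld metal.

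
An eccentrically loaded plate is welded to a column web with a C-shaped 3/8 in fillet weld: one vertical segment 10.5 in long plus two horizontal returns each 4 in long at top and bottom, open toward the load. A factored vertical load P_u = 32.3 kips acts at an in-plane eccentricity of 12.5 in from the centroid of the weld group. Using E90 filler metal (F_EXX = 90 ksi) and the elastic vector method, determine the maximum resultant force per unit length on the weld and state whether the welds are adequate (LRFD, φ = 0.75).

f_max ≈ 8.17 kip/in; adequate

Total weld length L_w = 18.5 in. Treat welds as unit-width lines.
Centroid: x̄ = 2×4×2 / 18.5 = 0.8649 in from the vertical weld.
Polar moment about centroid: J = I_x + I_y = [10.5³/12 + 2×4×5.25²] + [10.5×0.8649² + 2(4³/12 + 4×1.135²)] = 345.8 in³.
Direct shear f_v = P/L_w = 32.3 / 18.5 = 1.746 kip/in (vertical).
Torsion M = P·e = 32.3 × 12.5 = 403.75 kip·in.
Critical point at (x, y) = (3.135, 5.25) from centroid. f_tx = M·y/J = 6.13 kip/in; f_ty = M·x/J = 3.661 kip/in.
Resultant f_max = √[f_tx² + (f_v + f_ty)²] = √[6.13² + (1.746 + 3.661)²] = 8.173 kip/in.
Capacity per unit length: φr_n = 0.75 × 0.6 × 90 × (0.707 × 0.375) = 10.74 kip/in.
8.173 ≤ 10.74 → adequate.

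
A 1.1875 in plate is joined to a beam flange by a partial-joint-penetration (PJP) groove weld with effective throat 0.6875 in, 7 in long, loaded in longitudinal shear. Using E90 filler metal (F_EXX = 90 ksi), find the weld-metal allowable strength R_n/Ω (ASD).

R_n/Ω ≈ 130 kips

Effective throat (given) t_e = 0.6875 in.
A_we = 0.6875 × 7 = 4.812 in².
F_nw = 0.6 F_EXX = 54 ksi.
R_n/Ω = (54 × 4.812) / 2.0 = 129.9 kips.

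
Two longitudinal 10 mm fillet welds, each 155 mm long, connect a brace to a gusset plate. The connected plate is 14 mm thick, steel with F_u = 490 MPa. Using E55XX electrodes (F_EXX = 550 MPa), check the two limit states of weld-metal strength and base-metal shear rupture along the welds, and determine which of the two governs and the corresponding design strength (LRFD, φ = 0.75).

φR_n ≈ 542 kN (weld metal governs)

t_e = 0.707 × 10 = 7.07 mm; L = 310 mm.
Weld metal: φR_n = 0.75 × 0.6 × 550 × 7.07 × 310 × 10⁻³ = 542.4 kN.
Base metal (shear rupture): φR_n = 0.75 × 0.6 × 490 × 14 × 310 × 10⁻³ = 957 kN.
Governing: weld metal.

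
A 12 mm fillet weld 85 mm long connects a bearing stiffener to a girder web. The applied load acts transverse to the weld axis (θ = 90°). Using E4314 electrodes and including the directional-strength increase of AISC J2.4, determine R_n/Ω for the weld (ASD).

E43XX → F_EXX = 430 MPa.
t_e = 0.707 × 12 = 8.484 mm; A_we = 8.484 × 85 = 721.1 mm².
Directional factor: 1.0 + 0.5 sin^1.5(90°) = 1.5.
F_nw = 0.6 × 430 × 1.5 = 387 MPa.
R_n/Ω = (387 × 721.1) / 2.0 × 10⁻³ = 139.5 kN.

R_n/Ω ≈ 140 kN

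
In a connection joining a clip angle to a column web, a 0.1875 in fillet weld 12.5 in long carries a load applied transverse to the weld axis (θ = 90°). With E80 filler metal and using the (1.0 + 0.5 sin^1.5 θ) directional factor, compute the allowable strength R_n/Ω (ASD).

R_n/Ω ≈ 59.7 kip

E80XX → F_EXX = 80 ksi.
t_e = 0.707 × 0.1875 = 0.1326 in; A_we = 0.1326 × 12.5 = 1.657 in².
Directional factor: 1.0 + 0.5 sin^1.5(90°) = 1.5.
F_nw = 0.6 × 80 × 1.5 = 72 ksi.
R_n/Ω = (72 × 1.657) / 2.0 = 59.65 kip.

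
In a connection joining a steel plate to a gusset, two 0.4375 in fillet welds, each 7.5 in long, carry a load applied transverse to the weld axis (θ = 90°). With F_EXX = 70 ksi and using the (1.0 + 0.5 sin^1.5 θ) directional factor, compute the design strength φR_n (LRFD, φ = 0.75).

φR_n ≈ 219 kip

t_e = 0.707 × 0.4375 = 0.3093 in; A_we = 0.3093 × 15 = 4.64 in².
Directional factor: 1.0 + 0.5 sin^1.5(90°) = 1.5.
F_nw = 0.6 × 70 × 1.5 = 63 ksi.
φR_n = 0.75 × 63 × 4.64 = 219.2 kip.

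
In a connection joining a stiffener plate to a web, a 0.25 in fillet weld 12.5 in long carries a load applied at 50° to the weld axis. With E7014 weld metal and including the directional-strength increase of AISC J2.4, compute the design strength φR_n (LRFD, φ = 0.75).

E70XX → F_EXX = 70 ksi.
t_e = 0.707 × 0.25 = 0.1767 in; A_we = 0.1767 × 12.5 = 2.209 in².
Directional factor: 1.0 + 0.5 sin^1.5(50°) = 1.335.
F_nw = 0.6 × 70 × 1.335 = 56.08 ksi.
φR_n = 0.75 × 56.08 × 2.209 = 92.93 kips.

φR_n ≈ 92.9 kips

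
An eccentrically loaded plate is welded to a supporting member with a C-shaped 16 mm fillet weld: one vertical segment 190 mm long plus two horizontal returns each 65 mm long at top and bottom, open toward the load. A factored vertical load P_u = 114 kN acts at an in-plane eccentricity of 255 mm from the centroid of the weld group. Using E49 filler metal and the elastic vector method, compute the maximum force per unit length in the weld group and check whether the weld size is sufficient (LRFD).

E49XX → F_EXX = 490 MPa.
Total weld length L_w = 320 mm. Treat welds as unit-width lines.
Centroid: x̄ = 2×65×32.5 / 320 = 13.2 mm from the vertical weld.
Polar moment about centroid: J = I_x + I_y = [190³/12 + 2×65×95²] + [190×13.2² + 2(65³/12 + 65×19.3²)] = 1872000 mm³.
Direct shear f_v = P/L_w = 114×10³ / 320 = 356.2 N/mm (vertical).
Torsion M = P·e = 114×10³ × 255 = 29070000 N·mm.
Critical point at (x, y) = (51.8, 95) from centroid. f_tx = M·y/J = 1475 N/mm; f_ty = M·x/J = 804.3 N/mm.
Resultant f_max = √[f_tx² + (f_v + f_ty)²] = √[1475² + (356.2 + 804.3)²] = 1877 N/mm.
Capacity per unit length: φr_n = 0.75 × 0.6 × 490 × (0.707 × 16) = 2494 N/mm.
1877 ≤ 2494 → adequate.

f_max ≈ 1880 N/mm; adequate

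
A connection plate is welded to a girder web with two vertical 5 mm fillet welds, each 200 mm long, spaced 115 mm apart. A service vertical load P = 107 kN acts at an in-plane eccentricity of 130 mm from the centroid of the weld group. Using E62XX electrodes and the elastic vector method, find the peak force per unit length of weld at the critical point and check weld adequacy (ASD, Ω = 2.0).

E62XX → F_EXX = 620 MPa.
Total weld length L_w = 400 mm. Treat welds as unit-width lines.
Polar moment about centroid: J = 2[d³/12 + d(b/2)²] = 2[200³/12 + 200×57.5²] = 2656000 mm³.
Direct shear f_v = P/L_w = 107×10³ / 400 = 267.5 N/mm (vertical).
Torsion M = P·e = 107×10³ × 130 = 13910000 N·mm.
Critical point at (x, y) = (57.5, 100) from centroid. f_tx = M·y/J = 523.8 N/mm; f_ty = M·x/J = 301.2 N/mm.
Resultant f_max = √[f_tx² + (f_v + f_ty)²] = √[523.8² + (267.5 + 301.2)²] = 773.1 N/mm.
Capacity per unit length: r_n/Ω = (1/2.0) × 0.6 × 620 × (0.707 × 5) = 657.5 N/mm.
773.1 > 657.5 → NOT adequate.

f_max ≈ 773 N/mm; NOT adequate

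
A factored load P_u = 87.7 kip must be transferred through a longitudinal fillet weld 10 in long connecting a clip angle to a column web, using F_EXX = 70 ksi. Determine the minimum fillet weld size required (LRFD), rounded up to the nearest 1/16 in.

Total weld length L = 10 in.
Required throat t_e = P_u / (φ × 0.6 F_EXX × L) = 87.7 / (0.75 × 0.6 × 70 × 10) = 0.2784 in.
Required leg w = t_e / 0.707 = 0.3938 in → use 7/16 in.

w = 7/16 in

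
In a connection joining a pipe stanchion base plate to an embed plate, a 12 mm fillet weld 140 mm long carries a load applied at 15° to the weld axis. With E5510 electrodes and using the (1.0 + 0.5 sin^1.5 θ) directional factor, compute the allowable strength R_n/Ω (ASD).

R_n/Ω ≈ 209 kN

E55XX → F_EXX = 550 MPa.
t_e = 0.707 × 12 = 8.484 mm; A_we = 8.484 × 140 = 1188 mm².
Directional factor: 1.0 + 0.5 sin^1.5(15°) = 1.066.
F_nw = 0.6 × 550 × 1.066 = 351.7 MPa.
R_n/Ω = (351.7 × 1188) / 2.0 × 10⁻³ = 208.9 kN.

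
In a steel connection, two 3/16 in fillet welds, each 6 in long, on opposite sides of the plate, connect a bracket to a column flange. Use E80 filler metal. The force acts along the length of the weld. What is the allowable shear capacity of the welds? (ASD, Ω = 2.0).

R_n/Ω ≈ 38.2 kip

E80XX → F_EXX = 80 ksi.
Effective throat t_e = 0.707 × 0.1875 = 0.1326 in.
Total length L = 12 in; A_we = 0.1326 × 12 = 1.591 in².
F_nw = 0.6 F_EXX = 0.6 × 80 = 48 ksi.
R_n = 48 × 1.591 = 76.36 kip; R_n/Ω = 76.36/2.0 = 38.18 kip.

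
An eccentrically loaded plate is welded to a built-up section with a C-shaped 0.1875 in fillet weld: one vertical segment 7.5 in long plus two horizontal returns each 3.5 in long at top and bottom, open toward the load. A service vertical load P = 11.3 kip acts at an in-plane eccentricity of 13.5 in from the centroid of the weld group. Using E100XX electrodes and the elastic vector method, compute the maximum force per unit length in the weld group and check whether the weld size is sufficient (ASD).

E100XX → F_EXX = 100 ksi.
Total weld length L_w = 14.5 in. Treat welds as unit-width lines.
Centroid: x̄ = 2×3.5×1.75 / 14.5 = 0.8448 in from the vertical weld.
Polar moment about centroid: J = I_x + I_y = [7.5³/12 + 2×3.5×3.75²] + [7.5×0.8448² + 2(3.5³/12 + 3.5×0.9052²)] = 151.8 in³.
Direct shear f_v = P/L_w = 11.3 / 14.5 = 0.7793 kip/in (vertical).
Torsion M = P·e = 11.3 × 13.5 = 152.55 kip·in.
Critical point at (x, y) = (2.655, 3.75) from centroid. f_tx = M·y/J = 3.768 kip/in; f_ty = M·x/J = 2.668 kip/in.
Resultant f_max = √[f_tx² + (f_v + f_ty)²] = √[3.768² + (0.7793 + 2.668)²] = 5.107 kip/in.
Capacity per unit length: r_n/Ω = (1/2.0) × 0.6 × 100 × (0.707 × 0.1875) = 3.977 kip/in.
5.107 > 3.977 → NOT adequate.

f_max ≈ 5.11 kip/in; NOT adequate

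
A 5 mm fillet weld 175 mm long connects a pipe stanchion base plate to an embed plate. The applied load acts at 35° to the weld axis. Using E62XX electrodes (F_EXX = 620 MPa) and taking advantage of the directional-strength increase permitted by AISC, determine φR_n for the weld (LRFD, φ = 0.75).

φR_n ≈ 210 kN

t_e = 0.707 × 5 = 3.535 mm; A_we = 3.535 × 175 = 618.6 mm².
Directional factor: 1.0 + 0.5 sin^1.5(35°) = 1.217.
F_nw = 0.6 × 620 × 1.217 = 452.8 MPa.
φR_n = 0.75 × 452.8 × 618.6 × 10⁻³ = 210.1 kN.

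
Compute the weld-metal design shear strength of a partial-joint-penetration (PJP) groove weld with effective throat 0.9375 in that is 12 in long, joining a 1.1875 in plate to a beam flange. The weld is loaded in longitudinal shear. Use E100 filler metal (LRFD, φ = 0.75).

E100XX → F_EXX = 100 ksi.
Effective throat (given) t_e = 0.9375 in.
A_we = 0.9375 × 12 = 11.25 in².
F_nw = 0.6 F_EXX = 60 ksi.
φR_n = 0.75 × 60 × 11.25 = 506.2 kip.

φR_n ≈ 506 kip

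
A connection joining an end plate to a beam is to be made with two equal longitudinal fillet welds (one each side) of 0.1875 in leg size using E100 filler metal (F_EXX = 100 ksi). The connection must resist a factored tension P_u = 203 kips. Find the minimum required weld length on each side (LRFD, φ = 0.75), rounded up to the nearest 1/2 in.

Throat t_e = 0.707 × 0.1875 = 0.1326 in.
φr_n = 0.75 × 0.6 × 100 × 0.1326 = 5.965 kips/in.
L_req = P_u / φr_n = 203 / 5.965 = 34.03 in total.
Per side: 34.03 / 2 = 17.02 in.
Round up → use L = 17.5 in on each side.

L = 17.5 in on each side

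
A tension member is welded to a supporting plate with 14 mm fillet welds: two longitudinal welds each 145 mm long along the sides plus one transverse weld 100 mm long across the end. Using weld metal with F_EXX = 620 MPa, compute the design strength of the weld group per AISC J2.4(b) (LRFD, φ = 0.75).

t_e = 0.707 × 14 = 9.898 mm.
R_nwl = 0.6 × 620 × 9.898 × 290 × 10⁻³ = 1068 kN (longitudinal, 2 welds).
R_nwt = 0.6 × 620 × 9.898 × 100 × 10⁻³ = 368.2 kN (transverse, base value).
(i) R_nwl + R_nwt = 1436 kN; (ii) 0.85 R_nwl + 1.5 R_nwt = 1460 kN.
R_n = max = 1460 kN [governs: (ii)]; φR_n = 1095 kN.

φR_n ≈ 1090 kN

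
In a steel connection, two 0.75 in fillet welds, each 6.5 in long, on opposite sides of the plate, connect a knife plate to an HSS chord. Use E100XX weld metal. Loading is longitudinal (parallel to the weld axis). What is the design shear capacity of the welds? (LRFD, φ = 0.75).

E100XX → F_EXX = 100 ksi.
Effective throat t_e = 0.707 × 0.75 = 0.5302 in.
Total length L = 13 in; A_we = 0.5302 × 13 = 6.893 in².
F_nw = 0.6 F_EXX = 0.6 × 100 = 60 ksi.
φR_n = 0.75 × 60 × 6.893 = 310.2 kips.

φR_n ≈ 310 kips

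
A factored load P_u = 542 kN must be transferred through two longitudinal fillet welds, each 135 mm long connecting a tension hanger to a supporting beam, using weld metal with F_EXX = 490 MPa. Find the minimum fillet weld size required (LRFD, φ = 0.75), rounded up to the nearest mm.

w = 13 mm

Total weld length L = 270 mm.
Required throat t_e = P_u / (φ × 0.6 F_EXX × L) = 542 / (0.75 × 0.6 × 490 × 270 × 10⁻³) = 9.104 mm.
Required leg w = t_e / 0.707 = 12.88 mm → use 13 mm.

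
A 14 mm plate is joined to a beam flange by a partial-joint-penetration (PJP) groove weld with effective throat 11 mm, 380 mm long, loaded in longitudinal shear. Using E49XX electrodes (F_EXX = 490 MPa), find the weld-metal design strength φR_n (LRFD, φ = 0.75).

Effective throat (given) t_e = 11 mm.
A_we = 11 × 380 = 4180 mm².
F_nw = 0.6 F_EXX = 294 MPa.
φR_n = 0.75 × 294 × 4180 × 10⁻³ = 921.7 kN.

φR_n ≈ 922 kN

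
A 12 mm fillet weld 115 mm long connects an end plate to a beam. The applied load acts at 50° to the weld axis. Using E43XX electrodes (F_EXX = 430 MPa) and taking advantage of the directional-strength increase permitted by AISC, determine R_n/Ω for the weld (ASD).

R_n/Ω ≈ 168 kN

t_e = 0.707 × 12 = 8.484 mm; A_we = 8.484 × 115 = 975.7 mm².
Directional factor: 1.0 + 0.5 sin^1.5(50°) = 1.335.
F_nw = 0.6 × 430 × 1.335 = 344.5 MPa.
R_n/Ω = (344.5 × 975.7) / 2.0 × 10⁻³ = 168.1 kN.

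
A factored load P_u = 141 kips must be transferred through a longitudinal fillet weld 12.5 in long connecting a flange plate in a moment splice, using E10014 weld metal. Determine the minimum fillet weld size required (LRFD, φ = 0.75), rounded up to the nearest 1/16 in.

E100XX → F_EXX = 100 ksi.
Total weld length L = 12.5 in.
Required throat t_e = P_u / (φ × 0.6 F_EXX × L) = 141 / (0.75 × 0.6 × 100 × 12.5) = 0.2507 in.
Required leg w = t_e / 0.707 = 0.3545 in → use 3/8 in.

w = 3/8 in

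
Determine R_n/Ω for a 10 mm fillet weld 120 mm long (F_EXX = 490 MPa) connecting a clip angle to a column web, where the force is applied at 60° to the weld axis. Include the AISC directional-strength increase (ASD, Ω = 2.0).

R_n/Ω ≈ 175 kN

t_e = 0.707 × 10 = 7.07 mm; A_we = 7.07 × 120 = 848.4 mm².
Directional factor: 1.0 + 0.5 sin^1.5(60°) = 1.403.
F_nw = 0.6 × 490 × 1.403 = 412.5 MPa.
R_n/Ω = (412.5 × 848.4) / 2.0 × 10⁻³ = 175 kN.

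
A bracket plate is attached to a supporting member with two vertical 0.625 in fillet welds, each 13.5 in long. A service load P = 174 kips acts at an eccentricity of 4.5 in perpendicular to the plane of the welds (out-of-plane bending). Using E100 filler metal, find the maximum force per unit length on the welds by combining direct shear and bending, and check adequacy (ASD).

f_max ≈ 14.4 kip/in; NOT adequate

E100XX → F_EXX = 100 ksi.
L_w = 2 × 13.5 = 27 in; section modulus (unit throat) S = 2 × L²/6 = 60.75 in².
Direct shear f_v = P/L_w = 174/27 = 6.444 kip/in.
Moment M = P × e = 174 × 4.5 = 783 kip·in; bending f_b = M/S = 12.89 kip/in.
f_max = √(f_v² + f_b²) = √(6.444² + 12.89²) = 14.41 kip/in.
r_n/Ω = (1/2.0) × 0.6 × 100 × (0.707 × 0.625) = 13.26 kip/in → NOT adequate.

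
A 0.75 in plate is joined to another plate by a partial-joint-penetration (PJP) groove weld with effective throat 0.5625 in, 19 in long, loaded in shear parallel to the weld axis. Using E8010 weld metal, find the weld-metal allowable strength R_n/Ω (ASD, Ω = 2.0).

R_n/Ω ≈ 256 kips

E80XX → F_EXX = 80 ksi.
Effective throat (given) t_e = 0.5625 in.
A_we = 0.5625 × 19 = 10.69 in².
F_nw = 0.6 F_EXX = 48 ksi.
R_n/Ω = (48 × 10.69) / 2.0 = 256.5 kips.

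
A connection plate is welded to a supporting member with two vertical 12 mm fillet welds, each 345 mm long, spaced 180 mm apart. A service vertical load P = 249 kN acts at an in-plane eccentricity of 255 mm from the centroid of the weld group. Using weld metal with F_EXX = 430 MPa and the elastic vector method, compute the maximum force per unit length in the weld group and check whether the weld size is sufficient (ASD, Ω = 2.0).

Total weld length L_w = 690 mm. Treat welds as unit-width lines.
Polar moment about centroid: J = 2[d³/12 + d(b/2)²] = 2[345³/12 + 345×90²] = 12430000 mm³.
Direct shear f_v = P/L_w = 249×10³ / 690 = 360.9 N/mm (vertical).
Torsion M = P·e = 249×10³ × 255 = 63495000 N·mm.
Critical point at (x, y) = (90, 172.5) from centroid. f_tx = M·y/J = 881 N/mm; f_ty = M·x/J = 459.6 N/mm.
Resultant f_max = √[f_tx² + (f_v + f_ty)²] = √[881² + (360.9 + 459.6)²] = 1204 N/mm.
Capacity per unit length: r_n/Ω = (1/2.0) × 0.6 × 430 × (0.707 × 12) = 1094 N/mm.
1204 > 1094 → NOT adequate.

f_max ≈ 1200 N/mm; NOT adequate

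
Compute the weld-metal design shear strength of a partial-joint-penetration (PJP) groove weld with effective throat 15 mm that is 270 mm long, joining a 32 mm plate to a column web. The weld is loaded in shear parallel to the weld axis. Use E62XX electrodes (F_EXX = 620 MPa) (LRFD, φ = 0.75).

Effective throat (given) t_e = 15 mm.
A_we = 15 × 270 = 4050 mm².
F_nw = 0.6 F_EXX = 372 MPa.
φR_n = 0.75 × 372 × 4050 × 10⁻³ = 1130 kN.

φR_n ≈ 1130 kN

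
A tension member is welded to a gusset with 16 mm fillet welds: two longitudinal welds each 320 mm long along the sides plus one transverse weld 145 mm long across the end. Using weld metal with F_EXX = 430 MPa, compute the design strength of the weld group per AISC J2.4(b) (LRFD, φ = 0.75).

t_e = 0.707 × 16 = 11.31 mm.
R_nwl = 0.6 × 430 × 11.31 × 640 × 10⁻³ = 1868 kN (longitudinal, 2 welds).
R_nwt = 0.6 × 430 × 11.31 × 145 × 10⁻³ = 423.2 kN (transverse, base value).
(i) R_nwl + R_nwt = 2291 kN; (ii) 0.85 R_nwl + 1.5 R_nwt = 2222 kN.
R_n = max = 2291 kN [governs: (i)]; φR_n = 1718 kN.

φR_n ≈ 1720 kN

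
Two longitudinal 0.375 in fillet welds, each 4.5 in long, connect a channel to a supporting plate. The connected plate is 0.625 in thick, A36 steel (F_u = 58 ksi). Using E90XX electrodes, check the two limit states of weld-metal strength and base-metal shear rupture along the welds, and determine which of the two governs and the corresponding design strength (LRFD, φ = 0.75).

E90XX → F_EXX = 90 ksi.
t_e = 0.707 × 0.375 = 0.2651 in; L = 9 in.
Weld metal: φR_n = 0.75 × 0.6 × 90 × 0.2651 × 9 = 96.64 kips.
Base metal (shear rupture): φR_n = 0.75 × 0.6 × 58 × 0.625 × 9 = 146.8 kips.
Governing: weld metal.

φR_n ≈ 96.6 kips (weld metal governs)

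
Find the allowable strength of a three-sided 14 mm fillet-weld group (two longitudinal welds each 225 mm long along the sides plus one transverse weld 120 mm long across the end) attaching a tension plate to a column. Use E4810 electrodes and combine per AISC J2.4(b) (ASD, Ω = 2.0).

E48XX → F_EXX = 480 MPa.
t_e = 0.707 × 14 = 9.898 mm.
R_nwl = 0.6 × 480 × 9.898 × 450 × 10⁻³ = 1283 kN (longitudinal, 2 welds).
R_nwt = 0.6 × 480 × 9.898 × 120 × 10⁻³ = 342.1 kN (transverse, base value).
(i) R_nwl + R_nwt = 1625 kN; (ii) 0.85 R_nwl + 1.5 R_nwt = 1603 kN.
R_n = max = 1625 kN [governs: (i)]; R_n/Ω = 812.4 kN.

R_n/Ω ≈ 812 kN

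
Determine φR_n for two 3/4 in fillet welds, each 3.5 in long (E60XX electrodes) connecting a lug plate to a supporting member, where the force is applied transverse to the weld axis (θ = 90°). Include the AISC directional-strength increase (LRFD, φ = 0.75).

φR_n ≈ 150 kips

E60XX → F_EXX = 60 ksi.
t_e = 0.707 × 0.75 = 0.5302 in; A_we = 0.5302 × 7 = 3.712 in².
Directional factor: 1.0 + 0.5 sin^1.5(90°) = 1.5.
F_nw = 0.6 × 60 × 1.5 = 54 ksi.
φR_n = 0.75 × 54 × 3.712 = 150.3 kips.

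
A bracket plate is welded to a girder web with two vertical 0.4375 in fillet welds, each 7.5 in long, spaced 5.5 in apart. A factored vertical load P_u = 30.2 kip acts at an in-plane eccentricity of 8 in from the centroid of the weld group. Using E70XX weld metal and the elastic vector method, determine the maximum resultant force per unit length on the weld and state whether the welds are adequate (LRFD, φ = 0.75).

E70XX → F_EXX = 70 ksi.
Total weld length L_w = 15 in. Treat welds as unit-width lines.
Polar moment about centroid: J = 2[d³/12 + d(b/2)²] = 2[7.5³/12 + 7.5×2.75²] = 183.8 in³.
Direct shear f_v = P/L_w = 30.2 / 15 = 2.013 kip/in (vertical).
Torsion M = P·e = 30.2 × 8 = 241.6 kip·in.
Critical point at (x, y) = (2.75, 3.75) from centroid. f_tx = M·y/J = 4.931 kip/in; f_ty = M·x/J = 3.616 kip/in.
Resultant f_max = √[f_tx² + (f_v + f_ty)²] = √[4.931² + (2.013 + 3.616)²] = 7.483 kip/in.
Capacity per unit length: φr_n = 0.75 × 0.6 × 70 × (0.707 × 0.4375) = 9.743 kip/in.
7.483 ≤ 9.743 → adequate.

f_max ≈ 7.48 kip/in; adequate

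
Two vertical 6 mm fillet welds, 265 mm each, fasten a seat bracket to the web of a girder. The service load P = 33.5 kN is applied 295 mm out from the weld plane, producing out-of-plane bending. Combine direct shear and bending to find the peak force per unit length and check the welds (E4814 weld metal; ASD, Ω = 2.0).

f_max ≈ 427 N/mm; adequate

E48XX → F_EXX = 480 MPa.
L_w = 2 × 265 = 530 mm; section modulus (unit throat) S = 2 × L²/6 = 23410 mm².
Direct shear f_v = P/L_w = 33.5×10³/530 = 63.21 N/mm.
Moment M = P × e = 33.5×10³ × 295 = 9882500 N·mm; bending f_b = M/S = 422.2 N/mm.
f_max = √(f_v² + f_b²) = √(63.21² + 422.2²) = 426.9 N/mm.
r_n/Ω = (1/2.0) × 0.6 × 480 × (0.707 × 6) = 610.8 N/mm → adequate.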